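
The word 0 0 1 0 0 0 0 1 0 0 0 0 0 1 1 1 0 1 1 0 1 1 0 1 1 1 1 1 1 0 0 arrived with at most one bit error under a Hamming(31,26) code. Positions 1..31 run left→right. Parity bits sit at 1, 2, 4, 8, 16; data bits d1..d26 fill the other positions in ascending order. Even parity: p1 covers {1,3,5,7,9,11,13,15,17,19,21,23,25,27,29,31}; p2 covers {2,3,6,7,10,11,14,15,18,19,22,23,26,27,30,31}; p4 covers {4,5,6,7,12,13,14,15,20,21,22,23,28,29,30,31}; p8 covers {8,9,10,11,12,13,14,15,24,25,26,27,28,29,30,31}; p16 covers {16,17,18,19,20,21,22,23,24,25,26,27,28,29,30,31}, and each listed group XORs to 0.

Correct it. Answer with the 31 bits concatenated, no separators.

s1 (pos 1,3,5,7,9,11,13,15,17,19,21,23,25,27,29,31): 0⊕1⊕0⊕0⊕0⊕0⊕0⊕1⊕0⊕1⊕1⊕0⊕1⊕1⊕1⊕0 = 1
s2 (pos 2,3,6,7,10,11,14,15,18,19,22,23,26,27,30,31): 0⊕1⊕0⊕0⊕0⊕0⊕1⊕1⊕1⊕1⊕1⊕0⊕1⊕1⊕0⊕0 = 0
s4 (pos 4,5,6,7,12,13,14,15,20,21,22,23,28,29,30,31): 0⊕0⊕0⊕0⊕0⊕0⊕1⊕1⊕0⊕1⊕1⊕0⊕1⊕1⊕0⊕0 = 0
s8 (pos 8,9,10,11,12,13,14,15,24,25,26,27,28,29,30,31): 1⊕0⊕0⊕0⊕0⊕0⊕1⊕1⊕1⊕1⊕1⊕1⊕1⊕1⊕0⊕0 = 1
s16 (pos 16,17,18,19,20,21,22,23,24,25,26,27,28,29,30,31): 1⊕0⊕1⊕1⊕0⊕1⊕1⊕0⊕1⊕1⊕1⊕1⊕1⊕1⊕0⊕0 = 1
Syndrome s16…s1 = 11001 → error at position 25.
Flip position 25: 0010000100000111011011011111100 → 0010000100000111011011010111100

0010000100000111011011010111100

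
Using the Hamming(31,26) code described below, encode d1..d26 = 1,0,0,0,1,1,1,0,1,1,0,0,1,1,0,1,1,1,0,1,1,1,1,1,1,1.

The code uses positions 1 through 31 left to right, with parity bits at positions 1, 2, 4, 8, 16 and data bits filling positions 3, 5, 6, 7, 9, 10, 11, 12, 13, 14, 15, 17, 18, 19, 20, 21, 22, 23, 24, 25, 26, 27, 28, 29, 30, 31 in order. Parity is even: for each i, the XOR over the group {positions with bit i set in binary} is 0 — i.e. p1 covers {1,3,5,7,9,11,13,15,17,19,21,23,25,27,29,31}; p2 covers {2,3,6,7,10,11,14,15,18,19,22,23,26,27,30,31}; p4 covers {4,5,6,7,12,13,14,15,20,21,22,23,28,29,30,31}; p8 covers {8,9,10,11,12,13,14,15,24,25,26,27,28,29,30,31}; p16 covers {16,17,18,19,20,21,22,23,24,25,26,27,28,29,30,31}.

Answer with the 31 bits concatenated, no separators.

Place data at non-parity positions: p1 p2 1 p4 0 0 0 p8 1 1 1 0 1 1 0 p16 0 1 1 0 1 1 1 0 1 1 1 1 1 1 1
p1 (pos 1,3,5,7,9,11,13,15,17,19,21,23,25,27,29,31): XOR of data positions = 1⊕0⊕0⊕1⊕1⊕1⊕0⊕0⊕1⊕1⊕1⊕1⊕1⊕1⊕1 = 1
p2 (pos 2,3,6,7,10,11,14,15,18,19,22,23,26,27,30,31): XOR of data positions = 1⊕0⊕0⊕1⊕1⊕1⊕0⊕1⊕1⊕1⊕1⊕1⊕1⊕1⊕1 = 0
p4 (pos 4,5,6,7,12,13,14,15,20,21,22,23,28,29,30,31): XOR of data positions = 0⊕0⊕0⊕0⊕1⊕1⊕0⊕0⊕1⊕1⊕1⊕1⊕1⊕1⊕1 = 1
p8 (pos 8,9,10,11,12,13,14,15,24,25,26,27,28,29,30,31): XOR of data positions = 1⊕1⊕1⊕0⊕1⊕1⊕0⊕0⊕1⊕1⊕1⊕1⊕1⊕1⊕1 = 0
p16 (pos 16,17,18,19,20,21,22,23,24,25,26,27,28,29,30,31): XOR of data positions = 0⊕1⊕1⊕0⊕1⊕1⊕1⊕0⊕1⊕1⊕1⊕1⊕1⊕1⊕1 = 0
Codeword: 1011000011101100011011101111111

1011000011101100011011101111111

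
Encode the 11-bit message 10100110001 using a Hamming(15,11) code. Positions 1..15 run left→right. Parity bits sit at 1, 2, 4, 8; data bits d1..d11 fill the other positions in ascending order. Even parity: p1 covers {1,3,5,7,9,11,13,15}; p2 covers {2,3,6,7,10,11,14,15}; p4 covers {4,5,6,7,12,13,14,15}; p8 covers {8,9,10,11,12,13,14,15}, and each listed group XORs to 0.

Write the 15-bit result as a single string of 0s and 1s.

111001010110001

Place data at non-parity positions: p1 p2 1 p4 0 1 0 p8 0 1 1 0 0 0 1
p1 (pos 1,3,5,7,9,11,13,15): XOR of data positions = 1⊕0⊕0⊕0⊕1⊕0⊕1 = 1
p2 (pos 2,3,6,7,10,11,14,15): XOR of data positions = 1⊕1⊕0⊕1⊕1⊕0⊕1 = 1
p4 (pos 4,5,6,7,12,13,14,15): XOR of data positions = 0⊕1⊕0⊕0⊕0⊕0⊕1 = 0
p8 (pos 8,9,10,11,12,13,14,15): XOR of data positions = 0⊕1⊕1⊕0⊕0⊕0⊕1 = 1
Codeword: 111001010110001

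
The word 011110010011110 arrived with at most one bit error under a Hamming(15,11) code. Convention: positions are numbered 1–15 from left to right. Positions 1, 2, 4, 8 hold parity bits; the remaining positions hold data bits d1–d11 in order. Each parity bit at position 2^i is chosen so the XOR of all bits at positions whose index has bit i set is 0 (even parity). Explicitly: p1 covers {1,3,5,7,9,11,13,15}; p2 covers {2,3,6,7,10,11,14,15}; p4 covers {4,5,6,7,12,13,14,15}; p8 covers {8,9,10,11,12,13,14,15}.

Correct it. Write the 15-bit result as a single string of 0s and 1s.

011110010010110

s1 (pos 1,3,5,7,9,11,13,15): 0⊕1⊕1⊕0⊕0⊕1⊕1⊕0 = 0
s2 (pos 2,3,6,7,10,11,14,15): 1⊕1⊕0⊕0⊕0⊕1⊕1⊕0 = 0
s4 (pos 4,5,6,7,12,13,14,15): 1⊕1⊕0⊕0⊕1⊕1⊕1⊕0 = 1
s8 (pos 8,9,10,11,12,13,14,15): 1⊕0⊕0⊕1⊕1⊕1⊕1⊕0 = 1
Syndrome s8…s1 = 1100 → error at position 12.
Flip position 12: 011110010011110 → 011110010010110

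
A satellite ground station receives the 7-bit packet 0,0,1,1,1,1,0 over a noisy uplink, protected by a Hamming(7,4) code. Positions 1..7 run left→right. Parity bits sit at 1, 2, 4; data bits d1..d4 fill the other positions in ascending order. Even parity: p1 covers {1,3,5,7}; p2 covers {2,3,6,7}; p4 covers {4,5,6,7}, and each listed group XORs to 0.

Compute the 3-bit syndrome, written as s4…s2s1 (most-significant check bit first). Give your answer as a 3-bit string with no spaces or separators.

100

s1 (pos 1,3,5,7): 0⊕1⊕1⊕0 = 0
s2 (pos 2,3,6,7): 0⊕1⊕1⊕0 = 0
s4 (pos 4,5,6,7): 1⊕1⊕1⊕0 = 1
Syndrome s4…s1 = 100 → error at position 4.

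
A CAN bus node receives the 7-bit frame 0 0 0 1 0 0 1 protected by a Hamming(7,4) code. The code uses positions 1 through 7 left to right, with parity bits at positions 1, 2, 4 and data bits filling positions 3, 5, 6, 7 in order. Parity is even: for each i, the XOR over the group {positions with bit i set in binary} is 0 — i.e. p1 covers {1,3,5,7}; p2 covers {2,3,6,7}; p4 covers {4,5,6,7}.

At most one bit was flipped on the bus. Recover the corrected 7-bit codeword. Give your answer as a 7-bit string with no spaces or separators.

0011001

s1 (pos 1,3,5,7): 0⊕0⊕0⊕1 = 1
s2 (pos 2,3,6,7): 0⊕0⊕0⊕1 = 1
s4 (pos 4,5,6,7): 1⊕0⊕0⊕1 = 0
Syndrome s4…s1 = 011 → error at position 3.
Flip position 3: 0001001 → 0011001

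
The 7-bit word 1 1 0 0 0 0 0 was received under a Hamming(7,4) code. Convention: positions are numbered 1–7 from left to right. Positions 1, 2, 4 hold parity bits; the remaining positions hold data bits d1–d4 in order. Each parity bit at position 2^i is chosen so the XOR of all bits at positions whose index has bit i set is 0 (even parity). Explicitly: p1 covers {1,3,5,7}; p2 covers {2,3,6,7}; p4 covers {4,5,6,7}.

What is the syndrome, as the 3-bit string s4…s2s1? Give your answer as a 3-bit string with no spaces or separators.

s1 (pos 1,3,5,7): 1⊕0⊕0⊕0 = 1
s2 (pos 2,3,6,7): 1⊕0⊕0⊕0 = 1
s4 (pos 4,5,6,7): 0⊕0⊕0⊕0 = 0
Syndrome s4…s1 = 011 → error at position 3.

011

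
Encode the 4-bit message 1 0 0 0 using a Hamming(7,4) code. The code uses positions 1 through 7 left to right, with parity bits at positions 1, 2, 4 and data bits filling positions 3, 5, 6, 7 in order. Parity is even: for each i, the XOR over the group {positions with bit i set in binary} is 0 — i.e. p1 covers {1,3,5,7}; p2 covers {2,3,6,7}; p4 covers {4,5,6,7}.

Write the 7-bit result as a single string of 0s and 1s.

1110000

Place data at non-parity positions: p1 p2 1 p4 0 0 0
p1 (pos 1,3,5,7): XOR of data positions = 1⊕0⊕0 = 1
p2 (pos 2,3,6,7): XOR of data positions = 1⊕0⊕0 = 1
p4 (pos 4,5,6,7): XOR of data positions = 0⊕0⊕0 = 0
Codeword: 1110000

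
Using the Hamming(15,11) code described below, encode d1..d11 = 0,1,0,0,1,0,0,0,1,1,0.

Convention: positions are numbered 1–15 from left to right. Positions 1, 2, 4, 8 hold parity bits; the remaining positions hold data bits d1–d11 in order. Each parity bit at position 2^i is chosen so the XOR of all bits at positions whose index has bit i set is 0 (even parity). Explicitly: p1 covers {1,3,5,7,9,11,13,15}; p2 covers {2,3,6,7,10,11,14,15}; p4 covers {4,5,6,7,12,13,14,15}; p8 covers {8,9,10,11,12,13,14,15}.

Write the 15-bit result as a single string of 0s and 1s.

Place data at non-parity positions: p1 p2 0 p4 1 0 0 p8 1 0 0 0 1 1 0
p1 (pos 1,3,5,7,9,11,13,15): XOR of data positions = 0⊕1⊕0⊕1⊕0⊕1⊕0 = 1
p2 (pos 2,3,6,7,10,11,14,15): XOR of data positions = 0⊕0⊕0⊕0⊕0⊕1⊕0 = 1
p4 (pos 4,5,6,7,12,13,14,15): XOR of data positions = 1⊕0⊕0⊕0⊕1⊕1⊕0 = 1
p8 (pos 8,9,10,11,12,13,14,15): XOR of data positions = 1⊕0⊕0⊕0⊕1⊕1⊕0 = 1
Codeword: 110110011000110

110110011000110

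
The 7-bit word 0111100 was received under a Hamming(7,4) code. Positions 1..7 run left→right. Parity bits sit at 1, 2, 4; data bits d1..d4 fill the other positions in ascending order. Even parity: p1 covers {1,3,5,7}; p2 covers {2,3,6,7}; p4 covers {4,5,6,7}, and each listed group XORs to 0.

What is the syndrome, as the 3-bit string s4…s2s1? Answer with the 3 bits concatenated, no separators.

s1 (pos 1,3,5,7): 0⊕1⊕1⊕0 = 0
s2 (pos 2,3,6,7): 1⊕1⊕0⊕0 = 0
s4 (pos 4,5,6,7): 1⊕1⊕0⊕0 = 0
Syndrome s4…s1 = 000 → no error.

000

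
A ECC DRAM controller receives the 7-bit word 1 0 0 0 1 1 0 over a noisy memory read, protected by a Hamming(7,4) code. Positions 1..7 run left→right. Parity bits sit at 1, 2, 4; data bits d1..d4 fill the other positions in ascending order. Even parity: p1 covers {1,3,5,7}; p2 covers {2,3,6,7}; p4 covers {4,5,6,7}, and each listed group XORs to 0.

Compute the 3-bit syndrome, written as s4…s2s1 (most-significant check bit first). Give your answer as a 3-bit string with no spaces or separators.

010

s1 (pos 1,3,5,7): 1⊕0⊕1⊕0 = 0
s2 (pos 2,3,6,7): 0⊕0⊕1⊕0 = 1
s4 (pos 4,5,6,7): 0⊕1⊕1⊕0 = 0
Syndrome s4…s1 = 010 → error at position 2.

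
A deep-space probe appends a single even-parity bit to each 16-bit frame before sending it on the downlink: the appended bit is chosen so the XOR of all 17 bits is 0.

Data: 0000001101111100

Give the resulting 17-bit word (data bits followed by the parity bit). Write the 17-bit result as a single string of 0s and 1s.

00000011011111001

XOR of the 16 data bits: 0⊕0⊕0⊕0⊕0⊕0⊕1⊕1⊕0⊕1⊕1⊕1⊕1⊕1⊕0⊕0 = 1
Parity bit = 1 (so all 17 bits XOR to 0).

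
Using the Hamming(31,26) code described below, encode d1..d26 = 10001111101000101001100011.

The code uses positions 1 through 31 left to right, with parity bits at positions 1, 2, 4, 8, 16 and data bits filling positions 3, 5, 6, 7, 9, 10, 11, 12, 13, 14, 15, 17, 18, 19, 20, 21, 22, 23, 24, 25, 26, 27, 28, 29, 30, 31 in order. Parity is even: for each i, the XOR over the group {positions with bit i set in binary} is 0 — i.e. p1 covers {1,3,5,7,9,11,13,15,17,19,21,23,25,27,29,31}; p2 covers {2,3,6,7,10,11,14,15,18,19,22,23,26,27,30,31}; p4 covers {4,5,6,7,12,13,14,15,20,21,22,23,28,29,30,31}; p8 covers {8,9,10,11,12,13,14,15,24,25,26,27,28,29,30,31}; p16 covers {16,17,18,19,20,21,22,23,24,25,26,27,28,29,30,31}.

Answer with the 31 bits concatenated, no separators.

Place data at non-parity positions: p1 p2 1 p4 0 0 0 p8 1 1 1 1 1 0 1 p16 0 0 0 1 0 1 0 0 1 1 0 0 0 1 1
p1 (pos 1,3,5,7,9,11,13,15,17,19,21,23,25,27,29,31): XOR of data positions = 1⊕0⊕0⊕1⊕1⊕1⊕1⊕0⊕0⊕0⊕0⊕1⊕0⊕0⊕1 = 1
p2 (pos 2,3,6,7,10,11,14,15,18,19,22,23,26,27,30,31): XOR of data positions = 1⊕0⊕0⊕1⊕1⊕0⊕1⊕0⊕0⊕1⊕0⊕1⊕0⊕1⊕1 = 0
p4 (pos 4,5,6,7,12,13,14,15,20,21,22,23,28,29,30,31): XOR of data positions = 0⊕0⊕0⊕1⊕1⊕0⊕1⊕1⊕0⊕1⊕0⊕0⊕0⊕1⊕1 = 1
p8 (pos 8,9,10,11,12,13,14,15,24,25,26,27,28,29,30,31): XOR of data positions = 1⊕1⊕1⊕1⊕1⊕0⊕1⊕0⊕1⊕1⊕0⊕0⊕0⊕1⊕1 = 0
p16 (pos 16,17,18,19,20,21,22,23,24,25,26,27,28,29,30,31): XOR of data positions = 0⊕0⊕0⊕1⊕0⊕1⊕0⊕0⊕1⊕1⊕0⊕0⊕0⊕1⊕1 = 0
Codeword: 1011000011111010000101001100011

1011000011111010000101001100011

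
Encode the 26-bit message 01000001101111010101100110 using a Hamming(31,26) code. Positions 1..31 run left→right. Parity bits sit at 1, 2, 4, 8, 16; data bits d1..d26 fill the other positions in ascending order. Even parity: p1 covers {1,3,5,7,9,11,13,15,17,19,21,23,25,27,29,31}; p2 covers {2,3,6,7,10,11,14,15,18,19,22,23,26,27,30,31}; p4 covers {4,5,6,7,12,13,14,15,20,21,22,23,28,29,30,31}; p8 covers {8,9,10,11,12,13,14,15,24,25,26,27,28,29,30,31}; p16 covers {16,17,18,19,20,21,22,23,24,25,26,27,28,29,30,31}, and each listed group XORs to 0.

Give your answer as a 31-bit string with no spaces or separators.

Place data at non-parity positions: p1 p2 0 p4 1 0 0 p8 0 0 0 1 1 0 1 p16 1 1 1 0 1 0 1 0 1 1 0 0 1 1 0
p1 (pos 1,3,5,7,9,11,13,15,17,19,21,23,25,27,29,31): XOR of data positions = 0⊕1⊕0⊕0⊕0⊕1⊕1⊕1⊕1⊕1⊕1⊕1⊕0⊕1⊕0 = 1
p2 (pos 2,3,6,7,10,11,14,15,18,19,22,23,26,27,30,31): XOR of data positions = 0⊕0⊕0⊕0⊕0⊕0⊕1⊕1⊕1⊕0⊕1⊕1⊕0⊕1⊕0 = 0
p4 (pos 4,5,6,7,12,13,14,15,20,21,22,23,28,29,30,31): XOR of data positions = 1⊕0⊕0⊕1⊕1⊕0⊕1⊕0⊕1⊕0⊕1⊕0⊕1⊕1⊕0 = 0
p8 (pos 8,9,10,11,12,13,14,15,24,25,26,27,28,29,30,31): XOR of data positions = 0⊕0⊕0⊕1⊕1⊕0⊕1⊕0⊕1⊕1⊕0⊕0⊕1⊕1⊕0 = 1
p16 (pos 16,17,18,19,20,21,22,23,24,25,26,27,28,29,30,31): XOR of data positions = 1⊕1⊕1⊕0⊕1⊕0⊕1⊕0⊕1⊕1⊕0⊕0⊕1⊕1⊕0 = 1
Codeword: 1000100100011011111010101100110

1000100100011011111010101100110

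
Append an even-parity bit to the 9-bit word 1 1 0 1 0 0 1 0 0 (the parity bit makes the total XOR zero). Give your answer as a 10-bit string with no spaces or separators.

XOR of the 9 data bits: 1⊕1⊕0⊕1⊕0⊕0⊕1⊕0⊕0 = 0
Parity bit = 0 (so all 10 bits XOR to 0).

1101001000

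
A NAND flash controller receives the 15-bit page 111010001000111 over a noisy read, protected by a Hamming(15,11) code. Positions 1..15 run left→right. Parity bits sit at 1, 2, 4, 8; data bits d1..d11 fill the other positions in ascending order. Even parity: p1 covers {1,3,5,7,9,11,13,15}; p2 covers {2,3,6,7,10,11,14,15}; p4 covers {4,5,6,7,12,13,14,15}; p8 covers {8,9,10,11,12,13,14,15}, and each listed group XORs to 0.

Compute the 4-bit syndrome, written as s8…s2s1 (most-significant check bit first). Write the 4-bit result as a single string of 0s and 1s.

s1 (pos 1,3,5,7,9,11,13,15): 1⊕1⊕1⊕0⊕1⊕0⊕1⊕1 = 0
s2 (pos 2,3,6,7,10,11,14,15): 1⊕1⊕0⊕0⊕0⊕0⊕1⊕1 = 0
s4 (pos 4,5,6,7,12,13,14,15): 0⊕1⊕0⊕0⊕0⊕1⊕1⊕1 = 0
s8 (pos 8,9,10,11,12,13,14,15): 0⊕1⊕0⊕0⊕0⊕1⊕1⊕1 = 0
Syndrome s8…s1 = 0000 → no error.

0000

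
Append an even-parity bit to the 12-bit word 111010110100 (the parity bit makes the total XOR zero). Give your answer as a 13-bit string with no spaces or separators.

1110101101001

XOR of the 12 data bits: 1⊕1⊕1⊕0⊕1⊕0⊕1⊕1⊕0⊕1⊕0⊕0 = 1
Parity bit = 1 (so all 13 bits XOR to 0).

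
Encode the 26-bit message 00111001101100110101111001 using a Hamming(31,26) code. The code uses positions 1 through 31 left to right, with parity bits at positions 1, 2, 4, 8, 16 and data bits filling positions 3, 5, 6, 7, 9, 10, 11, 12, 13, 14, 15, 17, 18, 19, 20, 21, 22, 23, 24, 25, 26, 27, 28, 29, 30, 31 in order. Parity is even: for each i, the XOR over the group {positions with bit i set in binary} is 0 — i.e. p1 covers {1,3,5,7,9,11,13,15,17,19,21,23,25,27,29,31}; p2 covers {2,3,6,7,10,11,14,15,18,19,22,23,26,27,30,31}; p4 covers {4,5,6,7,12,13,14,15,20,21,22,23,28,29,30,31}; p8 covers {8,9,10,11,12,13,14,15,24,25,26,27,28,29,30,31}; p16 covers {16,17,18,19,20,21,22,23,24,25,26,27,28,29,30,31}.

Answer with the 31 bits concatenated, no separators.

Place data at non-parity positions: p1 p2 0 p4 0 1 1 p8 1 0 0 1 1 0 1 p16 1 0 0 1 1 0 1 0 1 1 1 1 0 0 1
p1 (pos 1,3,5,7,9,11,13,15,17,19,21,23,25,27,29,31): XOR of data positions = 0⊕0⊕1⊕1⊕0⊕1⊕1⊕1⊕0⊕1⊕1⊕1⊕1⊕0⊕1 = 0
p2 (pos 2,3,6,7,10,11,14,15,18,19,22,23,26,27,30,31): XOR of data positions = 0⊕1⊕1⊕0⊕0⊕0⊕1⊕0⊕0⊕0⊕1⊕1⊕1⊕0⊕1 = 1
p4 (pos 4,5,6,7,12,13,14,15,20,21,22,23,28,29,30,31): XOR of data positions = 0⊕1⊕1⊕1⊕1⊕0⊕1⊕1⊕1⊕0⊕1⊕1⊕0⊕0⊕1 = 0
p8 (pos 8,9,10,11,12,13,14,15,24,25,26,27,28,29,30,31): XOR of data positions = 1⊕0⊕0⊕1⊕1⊕0⊕1⊕0⊕1⊕1⊕1⊕1⊕0⊕0⊕1 = 1
p16 (pos 16,17,18,19,20,21,22,23,24,25,26,27,28,29,30,31): XOR of data positions = 1⊕0⊕0⊕1⊕1⊕0⊕1⊕0⊕1⊕1⊕1⊕1⊕0⊕0⊕1 = 1
Codeword: 0100011110011011100110101111001

0100011110011011100110101111001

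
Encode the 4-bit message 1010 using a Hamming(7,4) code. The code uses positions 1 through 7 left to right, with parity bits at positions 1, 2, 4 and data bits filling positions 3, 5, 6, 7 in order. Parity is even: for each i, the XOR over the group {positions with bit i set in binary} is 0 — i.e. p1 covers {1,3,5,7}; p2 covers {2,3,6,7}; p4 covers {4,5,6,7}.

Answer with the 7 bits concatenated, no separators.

Place data at non-parity positions: p1 p2 1 p4 0 1 0
p1 (pos 1,3,5,7): XOR of data positions = 1⊕0⊕0 = 1
p2 (pos 2,3,6,7): XOR of data positions = 1⊕1⊕0 = 0
p4 (pos 4,5,6,7): XOR of data positions = 0⊕1⊕0 = 1
Codeword: 1011010

1011010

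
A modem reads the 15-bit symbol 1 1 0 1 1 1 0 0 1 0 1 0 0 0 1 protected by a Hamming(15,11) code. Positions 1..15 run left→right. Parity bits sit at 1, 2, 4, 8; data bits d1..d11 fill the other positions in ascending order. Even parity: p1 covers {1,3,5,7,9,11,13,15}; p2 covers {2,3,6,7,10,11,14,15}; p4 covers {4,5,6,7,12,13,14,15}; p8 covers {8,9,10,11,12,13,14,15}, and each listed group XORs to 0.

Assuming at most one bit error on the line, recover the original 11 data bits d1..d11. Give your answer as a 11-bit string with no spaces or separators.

01100010001

s1 (pos 1,3,5,7,9,11,13,15): 1⊕0⊕1⊕0⊕1⊕1⊕0⊕1 = 1
s2 (pos 2,3,6,7,10,11,14,15): 1⊕0⊕1⊕0⊕0⊕1⊕0⊕1 = 0
s4 (pos 4,5,6,7,12,13,14,15): 1⊕1⊕1⊕0⊕0⊕0⊕0⊕1 = 0
s8 (pos 8,9,10,11,12,13,14,15): 0⊕1⊕0⊕1⊕0⊕0⊕0⊕1 = 1
Syndrome s8…s1 = 1001 → error at position 9.
Flip position 9: 110111001010001 → 110111000010001
Read data bits from positions 3,5,6,7,9,10,11,12,13,14,15: 01100010001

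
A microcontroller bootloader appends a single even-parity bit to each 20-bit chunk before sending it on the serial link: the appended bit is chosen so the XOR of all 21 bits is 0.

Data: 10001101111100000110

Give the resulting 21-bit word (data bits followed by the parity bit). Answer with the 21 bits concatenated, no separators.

100011011111000001100

XOR of the 20 data bits: 1⊕0⊕0⊕0⊕1⊕1⊕0⊕1⊕1⊕1⊕1⊕1⊕0⊕0⊕0⊕0⊕0⊕1⊕1⊕0 = 0
Parity bit = 0 (so all 21 bits XOR to 0).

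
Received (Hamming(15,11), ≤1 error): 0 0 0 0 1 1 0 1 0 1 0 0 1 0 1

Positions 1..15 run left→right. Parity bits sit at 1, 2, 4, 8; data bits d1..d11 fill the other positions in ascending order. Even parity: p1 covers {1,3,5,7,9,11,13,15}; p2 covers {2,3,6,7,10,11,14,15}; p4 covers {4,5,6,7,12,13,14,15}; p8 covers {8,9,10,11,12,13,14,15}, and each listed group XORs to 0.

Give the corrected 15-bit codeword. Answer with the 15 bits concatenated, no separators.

s1 (pos 1,3,5,7,9,11,13,15): 0⊕0⊕1⊕0⊕0⊕0⊕1⊕1 = 1
s2 (pos 2,3,6,7,10,11,14,15): 0⊕0⊕1⊕0⊕1⊕0⊕0⊕1 = 1
s4 (pos 4,5,6,7,12,13,14,15): 0⊕1⊕1⊕0⊕0⊕1⊕0⊕1 = 0
s8 (pos 8,9,10,11,12,13,14,15): 1⊕0⊕1⊕0⊕0⊕1⊕0⊕1 = 0
Syndrome s8…s1 = 0011 → error at position 3.
Flip position 3: 000011010100101 → 001011010100101

001011010100101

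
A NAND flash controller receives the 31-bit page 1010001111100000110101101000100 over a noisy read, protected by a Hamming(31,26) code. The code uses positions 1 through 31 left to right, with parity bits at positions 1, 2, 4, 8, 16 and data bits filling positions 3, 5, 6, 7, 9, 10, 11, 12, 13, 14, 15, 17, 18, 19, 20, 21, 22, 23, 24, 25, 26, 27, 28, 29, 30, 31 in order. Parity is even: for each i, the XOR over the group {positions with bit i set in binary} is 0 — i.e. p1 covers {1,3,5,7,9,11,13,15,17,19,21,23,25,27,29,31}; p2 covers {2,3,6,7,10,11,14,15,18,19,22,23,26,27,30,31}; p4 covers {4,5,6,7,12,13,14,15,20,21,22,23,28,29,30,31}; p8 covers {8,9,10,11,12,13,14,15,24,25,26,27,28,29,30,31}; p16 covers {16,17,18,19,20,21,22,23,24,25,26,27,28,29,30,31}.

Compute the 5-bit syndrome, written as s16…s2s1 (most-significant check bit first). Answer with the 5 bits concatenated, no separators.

10111

s1 (pos 1,3,5,7,9,11,13,15,17,19,21,23,25,27,29,31): 1⊕1⊕0⊕1⊕1⊕1⊕0⊕0⊕1⊕0⊕0⊕1⊕1⊕0⊕1⊕0 = 1
s2 (pos 2,3,6,7,10,11,14,15,18,19,22,23,26,27,30,31): 0⊕1⊕0⊕1⊕1⊕1⊕0⊕0⊕1⊕0⊕1⊕1⊕0⊕0⊕0⊕0 = 1
s4 (pos 4,5,6,7,12,13,14,15,20,21,22,23,28,29,30,31): 0⊕0⊕0⊕1⊕0⊕0⊕0⊕0⊕1⊕0⊕1⊕1⊕0⊕1⊕0⊕0 = 1
s8 (pos 8,9,10,11,12,13,14,15,24,25,26,27,28,29,30,31): 1⊕1⊕1⊕1⊕0⊕0⊕0⊕0⊕0⊕1⊕0⊕0⊕0⊕1⊕0⊕0 = 0
s16 (pos 16,17,18,19,20,21,22,23,24,25,26,27,28,29,30,31): 0⊕1⊕1⊕0⊕1⊕0⊕1⊕1⊕0⊕1⊕0⊕0⊕0⊕1⊕0⊕0 = 1
Syndrome s16…s1 = 10111 → error at position 23.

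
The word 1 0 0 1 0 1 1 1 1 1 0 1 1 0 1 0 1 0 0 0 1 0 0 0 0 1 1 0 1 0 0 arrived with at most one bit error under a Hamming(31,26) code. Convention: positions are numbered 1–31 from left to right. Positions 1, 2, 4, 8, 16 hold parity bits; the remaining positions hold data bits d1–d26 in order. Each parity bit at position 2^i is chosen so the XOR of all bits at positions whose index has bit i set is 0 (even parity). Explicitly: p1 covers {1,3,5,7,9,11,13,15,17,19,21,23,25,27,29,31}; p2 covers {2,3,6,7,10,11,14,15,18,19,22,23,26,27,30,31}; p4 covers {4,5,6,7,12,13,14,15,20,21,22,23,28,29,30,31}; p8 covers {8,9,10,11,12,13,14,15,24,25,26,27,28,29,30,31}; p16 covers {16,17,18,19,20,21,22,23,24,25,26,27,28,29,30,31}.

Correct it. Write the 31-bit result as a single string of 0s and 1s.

s1 (pos 1,3,5,7,9,11,13,15,17,19,21,23,25,27,29,31): 1⊕0⊕0⊕1⊕1⊕0⊕1⊕1⊕1⊕0⊕1⊕0⊕0⊕1⊕1⊕0 = 1
s2 (pos 2,3,6,7,10,11,14,15,18,19,22,23,26,27,30,31): 0⊕0⊕1⊕1⊕1⊕0⊕0⊕1⊕0⊕0⊕0⊕0⊕1⊕1⊕0⊕0 = 0
s4 (pos 4,5,6,7,12,13,14,15,20,21,22,23,28,29,30,31): 1⊕0⊕1⊕1⊕1⊕1⊕0⊕1⊕0⊕1⊕0⊕0⊕0⊕1⊕0⊕0 = 0
s8 (pos 8,9,10,11,12,13,14,15,24,25,26,27,28,29,30,31): 1⊕1⊕1⊕0⊕1⊕1⊕0⊕1⊕0⊕0⊕1⊕1⊕0⊕1⊕0⊕0 = 1
s16 (pos 16,17,18,19,20,21,22,23,24,25,26,27,28,29,30,31): 0⊕1⊕0⊕0⊕0⊕1⊕0⊕0⊕0⊕0⊕1⊕1⊕0⊕1⊕0⊕0 = 1
Syndrome s16…s1 = 11001 → error at position 25.
Flip position 25: 1001011111011010100010000110100 → 1001011111011010100010001110100

1001011111011010100010001110100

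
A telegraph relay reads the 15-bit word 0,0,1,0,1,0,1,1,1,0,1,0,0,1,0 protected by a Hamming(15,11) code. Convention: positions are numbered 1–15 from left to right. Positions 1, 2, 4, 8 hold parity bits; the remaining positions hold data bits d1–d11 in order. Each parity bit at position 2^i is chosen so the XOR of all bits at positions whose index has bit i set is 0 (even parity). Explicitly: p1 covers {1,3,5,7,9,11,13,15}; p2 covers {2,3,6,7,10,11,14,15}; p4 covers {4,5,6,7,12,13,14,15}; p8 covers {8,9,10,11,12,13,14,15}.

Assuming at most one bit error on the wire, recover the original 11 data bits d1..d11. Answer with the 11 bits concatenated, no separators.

s1 (pos 1,3,5,7,9,11,13,15): 0⊕1⊕1⊕1⊕1⊕1⊕0⊕0 = 1
s2 (pos 2,3,6,7,10,11,14,15): 0⊕1⊕0⊕1⊕0⊕1⊕1⊕0 = 0
s4 (pos 4,5,6,7,12,13,14,15): 0⊕1⊕0⊕1⊕0⊕0⊕1⊕0 = 1
s8 (pos 8,9,10,11,12,13,14,15): 1⊕1⊕0⊕1⊕0⊕0⊕1⊕0 = 0
Syndrome s8…s1 = 0101 → error at position 5.
Flip position 5: 001010111010010 → 001000111010010
Read data bits from positions 3,5,6,7,9,10,11,12,13,14,15: 10011010010

10011010010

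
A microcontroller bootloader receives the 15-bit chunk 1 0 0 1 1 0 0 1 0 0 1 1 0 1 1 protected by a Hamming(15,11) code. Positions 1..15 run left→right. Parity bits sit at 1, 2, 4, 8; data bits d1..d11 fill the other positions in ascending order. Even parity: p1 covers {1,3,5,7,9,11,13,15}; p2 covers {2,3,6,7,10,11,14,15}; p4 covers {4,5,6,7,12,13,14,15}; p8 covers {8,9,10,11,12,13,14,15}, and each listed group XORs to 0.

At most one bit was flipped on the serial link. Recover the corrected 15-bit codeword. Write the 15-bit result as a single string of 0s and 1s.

100110010011001

s1 (pos 1,3,5,7,9,11,13,15): 1⊕0⊕1⊕0⊕0⊕1⊕0⊕1 = 0
s2 (pos 2,3,6,7,10,11,14,15): 0⊕0⊕0⊕0⊕0⊕1⊕1⊕1 = 1
s4 (pos 4,5,6,7,12,13,14,15): 1⊕1⊕0⊕0⊕1⊕0⊕1⊕1 = 1
s8 (pos 8,9,10,11,12,13,14,15): 1⊕0⊕0⊕1⊕1⊕0⊕1⊕1 = 1
Syndrome s8…s1 = 1110 → error at position 14.
Flip position 14: 100110010011011 → 100110010011001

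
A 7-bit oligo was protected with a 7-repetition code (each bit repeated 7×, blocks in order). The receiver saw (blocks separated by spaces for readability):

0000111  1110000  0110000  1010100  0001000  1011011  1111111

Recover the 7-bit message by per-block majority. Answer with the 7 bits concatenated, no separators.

0000011

Block 1 (0000111): 3 ones → 0
Block 2 (1110000): 3 ones → 0
Block 3 (0110000): 2 ones → 0
Block 4 (1010100): 3 ones → 0
Block 5 (0001000): 1 one → 0
Block 6 (1011011): 5 ones → 1
Block 7 (1111111): 7 ones → 1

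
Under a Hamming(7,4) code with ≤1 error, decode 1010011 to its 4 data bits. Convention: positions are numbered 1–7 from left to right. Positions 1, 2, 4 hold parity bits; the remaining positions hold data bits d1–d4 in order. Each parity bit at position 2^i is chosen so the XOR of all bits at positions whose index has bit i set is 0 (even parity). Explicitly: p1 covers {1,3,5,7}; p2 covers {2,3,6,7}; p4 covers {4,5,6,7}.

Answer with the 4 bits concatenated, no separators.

s1 (pos 1,3,5,7): 1⊕1⊕0⊕1 = 1
s2 (pos 2,3,6,7): 0⊕1⊕1⊕1 = 1
s4 (pos 4,5,6,7): 0⊕0⊕1⊕1 = 0
Syndrome s4…s1 = 011 → error at position 3.
Flip position 3: 1010011 → 1000011
Read data bits from positions 3,5,6,7: 0011

0011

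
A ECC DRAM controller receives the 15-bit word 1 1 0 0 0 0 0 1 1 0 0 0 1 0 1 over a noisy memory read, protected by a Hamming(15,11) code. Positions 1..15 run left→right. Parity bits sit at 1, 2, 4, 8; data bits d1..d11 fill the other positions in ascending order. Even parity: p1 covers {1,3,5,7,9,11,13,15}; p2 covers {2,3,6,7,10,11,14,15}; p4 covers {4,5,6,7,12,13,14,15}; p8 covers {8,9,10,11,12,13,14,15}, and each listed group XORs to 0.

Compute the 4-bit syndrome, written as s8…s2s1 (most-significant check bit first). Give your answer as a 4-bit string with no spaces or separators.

0000

s1 (pos 1,3,5,7,9,11,13,15): 1⊕0⊕0⊕0⊕1⊕0⊕1⊕1 = 0
s2 (pos 2,3,6,7,10,11,14,15): 1⊕0⊕0⊕0⊕0⊕0⊕0⊕1 = 0
s4 (pos 4,5,6,7,12,13,14,15): 0⊕0⊕0⊕0⊕0⊕1⊕0⊕1 = 0
s8 (pos 8,9,10,11,12,13,14,15): 1⊕1⊕0⊕0⊕0⊕1⊕0⊕1 = 0
Syndrome s8…s1 = 0000 → no error.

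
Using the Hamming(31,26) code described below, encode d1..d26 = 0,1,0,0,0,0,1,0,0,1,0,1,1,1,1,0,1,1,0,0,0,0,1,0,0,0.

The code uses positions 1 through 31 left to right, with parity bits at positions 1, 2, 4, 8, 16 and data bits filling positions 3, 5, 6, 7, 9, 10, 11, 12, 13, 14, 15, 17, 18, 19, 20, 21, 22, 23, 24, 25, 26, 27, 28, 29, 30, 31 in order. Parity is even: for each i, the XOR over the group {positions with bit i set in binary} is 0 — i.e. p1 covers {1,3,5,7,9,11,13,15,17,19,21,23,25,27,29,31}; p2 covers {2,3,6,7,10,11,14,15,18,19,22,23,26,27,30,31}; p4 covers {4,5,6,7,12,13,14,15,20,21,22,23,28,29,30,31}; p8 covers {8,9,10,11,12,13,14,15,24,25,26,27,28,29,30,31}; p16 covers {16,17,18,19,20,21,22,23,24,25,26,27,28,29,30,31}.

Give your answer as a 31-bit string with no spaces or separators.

1000100100100101111101100001000

Place data at non-parity positions: p1 p2 0 p4 1 0 0 p8 0 0 1 0 0 1 0 p16 1 1 1 1 0 1 1 0 0 0 0 1 0 0 0
p1 (pos 1,3,5,7,9,11,13,15,17,19,21,23,25,27,29,31): XOR of data positions = 0⊕1⊕0⊕0⊕1⊕0⊕0⊕1⊕1⊕0⊕1⊕0⊕0⊕0⊕0 = 1
p2 (pos 2,3,6,7,10,11,14,15,18,19,22,23,26,27,30,31): XOR of data positions = 0⊕0⊕0⊕0⊕1⊕1⊕0⊕1⊕1⊕1⊕1⊕0⊕0⊕0⊕0 = 0
p4 (pos 4,5,6,7,12,13,14,15,20,21,22,23,28,29,30,31): XOR of data positions = 1⊕0⊕0⊕0⊕0⊕1⊕0⊕1⊕0⊕1⊕1⊕1⊕0⊕0⊕0 = 0
p8 (pos 8,9,10,11,12,13,14,15,24,25,26,27,28,29,30,31): XOR of data positions = 0⊕0⊕1⊕0⊕0⊕1⊕0⊕0⊕0⊕0⊕0⊕1⊕0⊕0⊕0 = 1
p16 (pos 16,17,18,19,20,21,22,23,24,25,26,27,28,29,30,31): XOR of data positions = 1⊕1⊕1⊕1⊕0⊕1⊕1⊕0⊕0⊕0⊕0⊕1⊕0⊕0⊕0 = 1
Codeword: 1000100100100101111101100001000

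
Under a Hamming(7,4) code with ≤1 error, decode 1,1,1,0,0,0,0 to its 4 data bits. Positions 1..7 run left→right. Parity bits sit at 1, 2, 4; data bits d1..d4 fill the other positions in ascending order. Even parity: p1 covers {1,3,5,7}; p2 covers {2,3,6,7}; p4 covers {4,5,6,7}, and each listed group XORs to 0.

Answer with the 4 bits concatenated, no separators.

1000

s1 (pos 1,3,5,7): 1⊕1⊕0⊕0 = 0
s2 (pos 2,3,6,7): 1⊕1⊕0⊕0 = 0
s4 (pos 4,5,6,7): 0⊕0⊕0⊕0 = 0
Syndrome s4…s1 = 000 → no error.
Read data bits from positions 3,5,6,7: 1000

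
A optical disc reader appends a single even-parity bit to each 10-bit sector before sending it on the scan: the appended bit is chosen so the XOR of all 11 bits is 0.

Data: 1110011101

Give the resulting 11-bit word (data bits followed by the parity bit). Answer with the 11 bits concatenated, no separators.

XOR of the 10 data bits: 1⊕1⊕1⊕0⊕0⊕1⊕1⊕1⊕0⊕1 = 1
Parity bit = 1 (so all 11 bits XOR to 0).

11100111011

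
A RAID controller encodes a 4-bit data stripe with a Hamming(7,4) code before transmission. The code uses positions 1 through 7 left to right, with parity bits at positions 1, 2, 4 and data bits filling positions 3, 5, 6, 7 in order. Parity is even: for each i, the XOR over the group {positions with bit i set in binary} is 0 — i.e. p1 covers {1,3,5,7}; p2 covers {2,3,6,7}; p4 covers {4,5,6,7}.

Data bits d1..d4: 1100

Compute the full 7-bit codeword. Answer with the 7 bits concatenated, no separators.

0111100

Place data at non-parity positions: p1 p2 1 p4 1 0 0
p1 (pos 1,3,5,7): XOR of data positions = 1⊕1⊕0 = 0
p2 (pos 2,3,6,7): XOR of data positions = 1⊕0⊕0 = 1
p4 (pos 4,5,6,7): XOR of data positions = 1⊕0⊕0 = 1
Codeword: 0111100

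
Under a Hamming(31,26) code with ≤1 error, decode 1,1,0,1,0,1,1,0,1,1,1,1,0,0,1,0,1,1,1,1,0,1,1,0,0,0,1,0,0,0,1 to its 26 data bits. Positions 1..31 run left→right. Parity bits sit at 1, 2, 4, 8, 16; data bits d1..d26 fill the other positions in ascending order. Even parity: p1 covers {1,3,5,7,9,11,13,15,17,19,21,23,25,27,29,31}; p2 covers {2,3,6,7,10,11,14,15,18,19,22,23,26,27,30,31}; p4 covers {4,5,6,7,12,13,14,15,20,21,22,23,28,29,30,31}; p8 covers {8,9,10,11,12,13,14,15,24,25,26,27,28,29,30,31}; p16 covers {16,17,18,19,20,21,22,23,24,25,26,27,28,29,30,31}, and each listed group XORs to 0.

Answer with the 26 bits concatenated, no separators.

00111110001111101100010001

s1 (pos 1,3,5,7,9,11,13,15,17,19,21,23,25,27,29,31): 1⊕0⊕0⊕1⊕1⊕1⊕0⊕1⊕1⊕1⊕0⊕1⊕0⊕1⊕0⊕1 = 0
s2 (pos 2,3,6,7,10,11,14,15,18,19,22,23,26,27,30,31): 1⊕0⊕1⊕1⊕1⊕1⊕0⊕1⊕1⊕1⊕1⊕1⊕0⊕1⊕0⊕1 = 0
s4 (pos 4,5,6,7,12,13,14,15,20,21,22,23,28,29,30,31): 1⊕0⊕1⊕1⊕1⊕0⊕0⊕1⊕1⊕0⊕1⊕1⊕0⊕0⊕0⊕1 = 1
s8 (pos 8,9,10,11,12,13,14,15,24,25,26,27,28,29,30,31): 0⊕1⊕1⊕1⊕1⊕0⊕0⊕1⊕0⊕0⊕0⊕1⊕0⊕0⊕0⊕1 = 1
s16 (pos 16,17,18,19,20,21,22,23,24,25,26,27,28,29,30,31): 0⊕1⊕1⊕1⊕1⊕0⊕1⊕1⊕0⊕0⊕0⊕1⊕0⊕0⊕0⊕1 = 0
Syndrome s16…s1 = 01100 → error at position 12.
Flip position 12: 1101011011110010111101100010001 → 1101011011100010111101100010001
Read data bits from positions 3,5,6,7,9,10,11,12,13,14,15,17,18,19,20,21,22,23,24,25,26,27,28,29,30,31: 00111110001111101100010001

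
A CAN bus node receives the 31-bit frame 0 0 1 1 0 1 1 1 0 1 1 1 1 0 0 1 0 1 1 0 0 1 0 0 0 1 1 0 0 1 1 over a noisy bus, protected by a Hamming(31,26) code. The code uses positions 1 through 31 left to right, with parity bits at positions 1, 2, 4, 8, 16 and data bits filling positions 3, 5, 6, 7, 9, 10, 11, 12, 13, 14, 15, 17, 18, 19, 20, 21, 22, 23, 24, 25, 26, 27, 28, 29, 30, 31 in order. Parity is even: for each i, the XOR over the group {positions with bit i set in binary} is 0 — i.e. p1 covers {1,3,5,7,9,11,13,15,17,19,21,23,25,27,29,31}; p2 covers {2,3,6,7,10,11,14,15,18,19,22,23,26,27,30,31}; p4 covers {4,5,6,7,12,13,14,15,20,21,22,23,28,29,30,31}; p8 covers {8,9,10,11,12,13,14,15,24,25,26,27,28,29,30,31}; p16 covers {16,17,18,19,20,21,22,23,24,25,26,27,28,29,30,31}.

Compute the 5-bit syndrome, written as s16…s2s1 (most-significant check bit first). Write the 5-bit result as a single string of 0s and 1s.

s1 (pos 1,3,5,7,9,11,13,15,17,19,21,23,25,27,29,31): 0⊕1⊕0⊕1⊕0⊕1⊕1⊕0⊕0⊕1⊕0⊕0⊕0⊕1⊕0⊕1 = 1
s2 (pos 2,3,6,7,10,11,14,15,18,19,22,23,26,27,30,31): 0⊕1⊕1⊕1⊕1⊕1⊕0⊕0⊕1⊕1⊕1⊕0⊕1⊕1⊕1⊕1 = 0
s4 (pos 4,5,6,7,12,13,14,15,20,21,22,23,28,29,30,31): 1⊕0⊕1⊕1⊕1⊕1⊕0⊕0⊕0⊕0⊕1⊕0⊕0⊕0⊕1⊕1 = 0
s8 (pos 8,9,10,11,12,13,14,15,24,25,26,27,28,29,30,31): 1⊕0⊕1⊕1⊕1⊕1⊕0⊕0⊕0⊕0⊕1⊕1⊕0⊕0⊕1⊕1 = 1
s16 (pos 16,17,18,19,20,21,22,23,24,25,26,27,28,29,30,31): 1⊕0⊕1⊕1⊕0⊕0⊕1⊕0⊕0⊕0⊕1⊕1⊕0⊕0⊕1⊕1 = 0
Syndrome s16…s1 = 01001 → error at position 9.

01001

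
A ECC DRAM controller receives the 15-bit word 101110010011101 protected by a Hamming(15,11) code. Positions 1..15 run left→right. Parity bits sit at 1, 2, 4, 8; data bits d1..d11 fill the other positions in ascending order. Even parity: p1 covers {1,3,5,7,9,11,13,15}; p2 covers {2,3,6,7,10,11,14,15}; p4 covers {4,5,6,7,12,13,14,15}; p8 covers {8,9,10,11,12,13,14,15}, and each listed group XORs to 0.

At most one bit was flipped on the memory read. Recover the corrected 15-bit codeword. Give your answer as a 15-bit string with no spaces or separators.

s1 (pos 1,3,5,7,9,11,13,15): 1⊕1⊕1⊕0⊕0⊕1⊕1⊕1 = 0
s2 (pos 2,3,6,7,10,11,14,15): 0⊕1⊕0⊕0⊕0⊕1⊕0⊕1 = 1
s4 (pos 4,5,6,7,12,13,14,15): 1⊕1⊕0⊕0⊕1⊕1⊕0⊕1 = 1
s8 (pos 8,9,10,11,12,13,14,15): 1⊕0⊕0⊕1⊕1⊕1⊕0⊕1 = 1
Syndrome s8…s1 = 1110 → error at position 14.
Flip position 14: 101110010011101 → 101110010011111

101110010011111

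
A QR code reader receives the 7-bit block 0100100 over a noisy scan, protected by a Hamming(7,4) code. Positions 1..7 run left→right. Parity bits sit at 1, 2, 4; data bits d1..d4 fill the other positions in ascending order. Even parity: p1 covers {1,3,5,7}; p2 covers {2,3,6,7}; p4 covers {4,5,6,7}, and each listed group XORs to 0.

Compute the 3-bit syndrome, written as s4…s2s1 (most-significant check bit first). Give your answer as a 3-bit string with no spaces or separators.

111

s1 (pos 1,3,5,7): 0⊕0⊕1⊕0 = 1
s2 (pos 2,3,6,7): 1⊕0⊕0⊕0 = 1
s4 (pos 4,5,6,7): 0⊕1⊕0⊕0 = 1
Syndrome s4…s1 = 111 → error at position 7.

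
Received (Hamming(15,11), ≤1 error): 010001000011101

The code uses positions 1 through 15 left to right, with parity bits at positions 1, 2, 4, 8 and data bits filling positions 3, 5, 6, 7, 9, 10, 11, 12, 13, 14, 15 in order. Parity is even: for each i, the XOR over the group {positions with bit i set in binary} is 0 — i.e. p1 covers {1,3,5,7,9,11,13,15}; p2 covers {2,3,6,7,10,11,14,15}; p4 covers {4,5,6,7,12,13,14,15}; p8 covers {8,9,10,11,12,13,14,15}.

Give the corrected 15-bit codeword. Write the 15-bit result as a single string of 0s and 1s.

s1 (pos 1,3,5,7,9,11,13,15): 0⊕0⊕0⊕0⊕0⊕1⊕1⊕1 = 1
s2 (pos 2,3,6,7,10,11,14,15): 1⊕0⊕1⊕0⊕0⊕1⊕0⊕1 = 0
s4 (pos 4,5,6,7,12,13,14,15): 0⊕0⊕1⊕0⊕1⊕1⊕0⊕1 = 0
s8 (pos 8,9,10,11,12,13,14,15): 0⊕0⊕0⊕1⊕1⊕1⊕0⊕1 = 0
Syndrome s8…s1 = 0001 → error at position 1.
Flip position 1: 010001000011101 → 110001000011101

110001000011101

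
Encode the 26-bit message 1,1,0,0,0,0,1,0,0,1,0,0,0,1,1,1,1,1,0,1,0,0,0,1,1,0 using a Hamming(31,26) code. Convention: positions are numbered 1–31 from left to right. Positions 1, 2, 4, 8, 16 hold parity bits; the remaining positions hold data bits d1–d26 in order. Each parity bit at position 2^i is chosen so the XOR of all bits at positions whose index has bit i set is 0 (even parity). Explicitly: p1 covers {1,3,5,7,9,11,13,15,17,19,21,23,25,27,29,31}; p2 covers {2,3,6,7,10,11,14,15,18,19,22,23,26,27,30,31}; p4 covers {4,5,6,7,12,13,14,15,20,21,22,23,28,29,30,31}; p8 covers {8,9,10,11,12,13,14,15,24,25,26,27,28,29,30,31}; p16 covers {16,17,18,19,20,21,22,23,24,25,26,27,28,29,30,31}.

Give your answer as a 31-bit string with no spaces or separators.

Place data at non-parity positions: p1 p2 1 p4 1 0 0 p8 0 0 1 0 0 1 0 p16 0 0 1 1 1 1 1 0 1 0 0 0 1 1 0
p1 (pos 1,3,5,7,9,11,13,15,17,19,21,23,25,27,29,31): XOR of data positions = 1⊕1⊕0⊕0⊕1⊕0⊕0⊕0⊕1⊕1⊕1⊕1⊕0⊕1⊕0 = 0
p2 (pos 2,3,6,7,10,11,14,15,18,19,22,23,26,27,30,31): XOR of data positions = 1⊕0⊕0⊕0⊕1⊕1⊕0⊕0⊕1⊕1⊕1⊕0⊕0⊕1⊕0 = 1
p4 (pos 4,5,6,7,12,13,14,15,20,21,22,23,28,29,30,31): XOR of data positions = 1⊕0⊕0⊕0⊕0⊕1⊕0⊕1⊕1⊕1⊕1⊕0⊕1⊕1⊕0 = 0
p8 (pos 8,9,10,11,12,13,14,15,24,25,26,27,28,29,30,31): XOR of data positions = 0⊕0⊕1⊕0⊕0⊕1⊕0⊕0⊕1⊕0⊕0⊕0⊕1⊕1⊕0 = 1
p16 (pos 16,17,18,19,20,21,22,23,24,25,26,27,28,29,30,31): XOR of data positions = 0⊕0⊕1⊕1⊕1⊕1⊕1⊕0⊕1⊕0⊕0⊕0⊕1⊕1⊕0 = 0
Codeword: 0110100100100100001111101000110

0110100100100100001111101000110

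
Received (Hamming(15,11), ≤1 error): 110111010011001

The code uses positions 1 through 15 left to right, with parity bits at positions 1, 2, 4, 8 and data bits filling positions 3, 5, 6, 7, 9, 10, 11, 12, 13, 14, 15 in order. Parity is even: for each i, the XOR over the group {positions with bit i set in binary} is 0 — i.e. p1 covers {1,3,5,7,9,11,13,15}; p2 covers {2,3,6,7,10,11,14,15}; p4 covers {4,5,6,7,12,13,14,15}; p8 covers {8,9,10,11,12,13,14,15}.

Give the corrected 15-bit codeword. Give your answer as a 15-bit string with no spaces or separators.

110011010011001

s1 (pos 1,3,5,7,9,11,13,15): 1⊕0⊕1⊕0⊕0⊕1⊕0⊕1 = 0
s2 (pos 2,3,6,7,10,11,14,15): 1⊕0⊕1⊕0⊕0⊕1⊕0⊕1 = 0
s4 (pos 4,5,6,7,12,13,14,15): 1⊕1⊕1⊕0⊕1⊕0⊕0⊕1 = 1
s8 (pos 8,9,10,11,12,13,14,15): 1⊕0⊕0⊕1⊕1⊕0⊕0⊕1 = 0
Syndrome s8…s1 = 0100 → error at position 4.
Flip position 4: 110111010011001 → 110011010011001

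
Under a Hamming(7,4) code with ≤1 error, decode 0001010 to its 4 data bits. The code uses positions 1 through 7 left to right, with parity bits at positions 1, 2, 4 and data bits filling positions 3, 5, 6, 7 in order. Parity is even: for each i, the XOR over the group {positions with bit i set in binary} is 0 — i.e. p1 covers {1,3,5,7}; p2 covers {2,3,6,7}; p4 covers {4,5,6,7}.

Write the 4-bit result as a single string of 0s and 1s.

0010

s1 (pos 1,3,5,7): 0⊕0⊕0⊕0 = 0
s2 (pos 2,3,6,7): 0⊕0⊕1⊕0 = 1
s4 (pos 4,5,6,7): 1⊕0⊕1⊕0 = 0
Syndrome s4…s1 = 010 → error at position 2.
Flip position 2: 0001010 → 0101010
Read data bits from positions 3,5,6,7: 0010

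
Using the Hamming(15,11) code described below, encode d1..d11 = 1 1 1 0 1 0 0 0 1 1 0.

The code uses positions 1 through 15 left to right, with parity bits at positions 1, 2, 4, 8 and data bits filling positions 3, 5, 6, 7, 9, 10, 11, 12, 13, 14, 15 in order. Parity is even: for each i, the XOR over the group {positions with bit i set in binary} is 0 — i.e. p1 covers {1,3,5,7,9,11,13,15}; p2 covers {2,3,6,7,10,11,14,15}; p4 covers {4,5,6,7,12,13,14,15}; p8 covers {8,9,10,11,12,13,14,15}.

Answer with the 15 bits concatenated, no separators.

011011011000110

Place data at non-parity positions: p1 p2 1 p4 1 1 0 p8 1 0 0 0 1 1 0
p1 (pos 1,3,5,7,9,11,13,15): XOR of data positions = 1⊕1⊕0⊕1⊕0⊕1⊕0 = 0
p2 (pos 2,3,6,7,10,11,14,15): XOR of data positions = 1⊕1⊕0⊕0⊕0⊕1⊕0 = 1
p4 (pos 4,5,6,7,12,13,14,15): XOR of data positions = 1⊕1⊕0⊕0⊕1⊕1⊕0 = 0
p8 (pos 8,9,10,11,12,13,14,15): XOR of data positions = 1⊕0⊕0⊕0⊕1⊕1⊕0 = 1
Codeword: 011011011000110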